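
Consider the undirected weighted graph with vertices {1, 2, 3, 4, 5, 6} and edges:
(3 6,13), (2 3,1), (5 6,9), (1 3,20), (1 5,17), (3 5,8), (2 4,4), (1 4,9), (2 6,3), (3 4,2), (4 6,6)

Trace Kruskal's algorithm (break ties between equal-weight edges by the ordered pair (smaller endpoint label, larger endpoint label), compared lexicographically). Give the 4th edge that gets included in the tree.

Sort edges by weight, then run Kruskal:
2 3 (1): add. Components now {1} {2,3} {4} {5} {6}
3 4 (2): add. Components now {1} {2,3,4} {5} {6}
2 6 (3): add. Components now {1} {2,3,4,6} {5}
2 4 (4): skip — 2 and 4 already connected.
4 6 (6): skip — 4 and 6 already connected.
3 5 (8): add. Components now {1} {2,3,4,5,6}
1 4 (9): add. Components now {1,2,3,4,5,6}
The 4th edge added is 3 5.

3-5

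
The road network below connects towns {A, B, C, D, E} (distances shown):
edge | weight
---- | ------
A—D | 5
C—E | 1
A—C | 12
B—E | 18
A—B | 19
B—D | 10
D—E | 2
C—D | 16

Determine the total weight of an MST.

18

Prim, starting at A.
Step 1: frontier [A—D 5, A—C 12, A—B 19] → take A—D (5); add D.
Step 2: frontier [A—C 12, A—B 19, D—E 2, B—D 10, C—D 16] → take D—E (2); add E.
Step 3: frontier [A—C 12, A—B 19, B—D 10, C—D 16, C—E 1, B—E 18] → take C—E (1); add C.
Step 4: frontier [A—B 19, B—D 10, B—E 18] → take B—D (10); add B.
MST edges: A—D, D—E, C—E, B—D; total weight 5+2+1+10 = 18.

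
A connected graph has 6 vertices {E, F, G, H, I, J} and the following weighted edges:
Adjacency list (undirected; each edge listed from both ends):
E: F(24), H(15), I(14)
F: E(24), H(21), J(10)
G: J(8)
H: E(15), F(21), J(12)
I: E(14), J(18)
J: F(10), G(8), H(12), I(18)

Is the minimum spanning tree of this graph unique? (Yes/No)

Yes

Kruskal's algorithm — process edges by increasing weight (ties by edge label):
G—J (8): add. Components now {E} {F} {G,J} {H} {I}
F—J (10): add. Components now {E} {F,G,J} {H} {I}
H—J (12): add. Components now {E} {F,G,H,J} {I}
E—I (14): add. Components now {E,I} {F,G,H,J}
E—H (15): add. Components now {E,F,G,H,I,J}
Every non-tree edge has weight strictly greater than the heaviest edge on the tree path between its endpoints, so the MST is unique.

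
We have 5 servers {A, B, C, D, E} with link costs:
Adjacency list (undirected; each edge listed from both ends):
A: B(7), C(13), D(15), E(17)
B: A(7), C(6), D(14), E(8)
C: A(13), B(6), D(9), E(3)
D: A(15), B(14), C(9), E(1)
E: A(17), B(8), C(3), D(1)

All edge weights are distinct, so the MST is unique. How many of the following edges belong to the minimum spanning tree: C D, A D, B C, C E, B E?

2

Kruskal's algorithm — process edges by increasing weight (ties by edge label):
D E (1): add — endpoints in different components.
C E (3): add — endpoints in different components.
B C (6): add — endpoints in different components.
A B (7): add — endpoints in different components.
MST edge set: {D E, C E, B C, A B}.
Of the listed edges, {B C, C E} are in the MST → 2.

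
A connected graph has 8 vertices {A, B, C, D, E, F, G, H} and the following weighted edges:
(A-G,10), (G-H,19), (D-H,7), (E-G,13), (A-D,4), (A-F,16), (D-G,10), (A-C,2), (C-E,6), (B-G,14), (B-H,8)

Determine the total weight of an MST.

53

Prim's algorithm from H:
Step 1: frontier [D-H 7, B-H 8, G-H 19] → take D-H (7); add D.
Step 2: frontier [A-D 4, D-G 10, B-H 8, G-H 19] → take A-D (4); add A.
Step 3: frontier [A-C 2, A-G 10, A-F 16, D-G 10, B-H 8, G-H 19] → take A-C (2); add C.
Step 4: frontier [A-G 10, A-F 16, C-E 6, D-G 10, B-H 8, G-H 19] → take C-E (6); add E.
Step 5: frontier [A-G 10, A-F 16, D-G 10, E-G 13, B-H 8, G-H 19] → take B-H (8); add B.
Step 6: frontier [A-G 10, A-F 16, B-G 14, D-G 10, E-G 13, G-H 19] → take A-G (10); add G.
Step 7: frontier [A-F 16] → take A-F (16); add F.
MST edges: D-H, A-D, A-C, C-E, B-H, A-G, A-F; total weight 7+4+2+6+8+10+16 = 53.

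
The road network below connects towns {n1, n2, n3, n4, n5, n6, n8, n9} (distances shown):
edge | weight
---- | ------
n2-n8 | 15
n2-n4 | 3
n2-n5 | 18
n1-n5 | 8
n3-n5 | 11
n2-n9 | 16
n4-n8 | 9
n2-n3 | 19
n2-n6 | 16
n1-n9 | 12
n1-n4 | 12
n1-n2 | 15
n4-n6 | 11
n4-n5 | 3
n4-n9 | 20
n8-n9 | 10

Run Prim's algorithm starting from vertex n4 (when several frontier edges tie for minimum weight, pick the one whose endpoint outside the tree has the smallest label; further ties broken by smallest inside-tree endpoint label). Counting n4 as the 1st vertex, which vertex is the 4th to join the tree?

Grow the tree from n4 using Prim:
Step 1: cheapest edge leaving the tree is n2-n4 (3); add n2.
Step 2: cheapest edge leaving the tree is n4-n5 (3); add n5.
Step 3: cheapest edge leaving the tree is n1-n5 (8); add n1.
Step 4: cheapest edge leaving the tree is n4-n8 (9); add n8.
Step 5: cheapest edge leaving the tree is n8-n9 (10); add n9.
Step 6: cheapest edge leaving the tree is n3-n5 (11); add n3.
Step 7: cheapest edge leaving the tree is n4-n6 (11); add n6.
Vertex order: n4, n2, n5, n1, n8, n9, n3, n6. The 4th vertex is n1.

n1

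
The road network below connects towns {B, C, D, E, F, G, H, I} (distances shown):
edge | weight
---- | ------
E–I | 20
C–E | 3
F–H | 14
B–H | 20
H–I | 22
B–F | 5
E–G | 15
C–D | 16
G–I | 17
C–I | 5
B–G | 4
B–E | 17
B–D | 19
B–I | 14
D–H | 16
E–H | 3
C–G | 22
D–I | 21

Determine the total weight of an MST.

50

Kruskal: consider edges lightest-first.
C–E (3): add — endpoints in different components.
E–H (3): add — endpoints in different components.
B–G (4): add — endpoints in different components.
B–F (5): add — endpoints in different components.
C–I (5): add — endpoints in different components.
B–I (14): add — endpoints in different components.
F–H (14): skip — F and H already connected.
E–G (15): skip — E and G already connected.
C–D (16): add — endpoints in different components.
MST edges: C–E, E–H, B–G, B–F, C–I, B–I, C–D; total weight 3+3+4+5+5+14+16 = 50.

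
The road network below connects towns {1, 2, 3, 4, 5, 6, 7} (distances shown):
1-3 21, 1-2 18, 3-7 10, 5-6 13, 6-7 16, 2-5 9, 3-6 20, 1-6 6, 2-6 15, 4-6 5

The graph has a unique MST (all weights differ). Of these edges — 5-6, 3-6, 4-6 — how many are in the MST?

Sort edges by weight, then run Kruskal:
4-6 (5): add. Components now {1} {2} {3} {4,6} {5} {7}
1-6 (6): add. Components now {1,4,6} {2} {3} {5} {7}
2-5 (9): add. Components now {1,4,6} {2,5} {3} {7}
3-7 (10): add. Components now {1,4,6} {2,5} {3,7}
5-6 (13): add. Components now {1,2,4,5,6} {3,7}
2-6 (15): skip — 2 and 6 already connected.
6-7 (16): add. Components now {1,2,3,4,5,6,7}
MST edge set: {4-6, 1-6, 2-5, 3-7, 5-6, 6-7}.
Of the listed edges, {5-6, 4-6} are in the MST → 2.

2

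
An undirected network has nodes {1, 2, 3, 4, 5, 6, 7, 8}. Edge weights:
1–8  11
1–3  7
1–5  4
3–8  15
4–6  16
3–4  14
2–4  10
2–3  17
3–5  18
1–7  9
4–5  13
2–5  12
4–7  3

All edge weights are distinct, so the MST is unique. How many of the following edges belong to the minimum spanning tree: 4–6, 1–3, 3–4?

2

Sort edges by weight, then run Kruskal:
4–7 (3): add — endpoints in different components.
1–5 (4): add — endpoints in different components.
1–3 (7): add — endpoints in different components.
1–7 (9): add — endpoints in different components.
2–4 (10): add — endpoints in different components.
1–8 (11): add — endpoints in different components.
2–5 (12): skip — 2 and 5 already connected.
4–5 (13): skip — 4 and 5 already connected.
3–4 (14): skip — 3 and 4 already connected.
3–8 (15): skip — 3 and 8 already connected.
4–6 (16): add — endpoints in different components.
MST edge set: {4–7, 1–5, 1–3, 1–7, 2–4, 1–8, 4–6}.
Of the listed edges, {4–6, 1–3} are in the MST → 2.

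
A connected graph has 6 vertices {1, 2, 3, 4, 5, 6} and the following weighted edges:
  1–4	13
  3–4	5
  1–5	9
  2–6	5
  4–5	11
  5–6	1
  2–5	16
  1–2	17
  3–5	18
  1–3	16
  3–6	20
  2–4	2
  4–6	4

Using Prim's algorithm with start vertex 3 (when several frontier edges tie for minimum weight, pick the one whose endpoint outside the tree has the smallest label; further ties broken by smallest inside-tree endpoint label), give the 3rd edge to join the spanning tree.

Prim's algorithm from 3:
Step 1: frontier [3–4 5, 1–3 16, 3–5 18, 3–6 20] → take 3–4 (5); add 4.
Step 2: frontier [1–3 16, 3–5 18, 3–6 20, 2–4 2, 4–6 4, 4–5 11, 1–4 13] → take 2–4 (2); add 2.
Step 3: frontier [2–6 5, 2–5 16, 1–2 17, 1–3 16, 3–5 18, 3–6 20, 4–6 4, 4–5 11, 1–4 13] → take 4–6 (4); add 6.
Step 4: frontier [2–5 16, 1–2 17, 1–3 16, 3–5 18, 4–5 11, 1–4 13, 5–6 1] → take 5–6 (1); add 5.
Step 5: frontier [1–2 17, 1–3 16, 1–4 13, 1–5 9] → take 1–5 (9); add 1.
The 3rd edge added is 4–6.

4-6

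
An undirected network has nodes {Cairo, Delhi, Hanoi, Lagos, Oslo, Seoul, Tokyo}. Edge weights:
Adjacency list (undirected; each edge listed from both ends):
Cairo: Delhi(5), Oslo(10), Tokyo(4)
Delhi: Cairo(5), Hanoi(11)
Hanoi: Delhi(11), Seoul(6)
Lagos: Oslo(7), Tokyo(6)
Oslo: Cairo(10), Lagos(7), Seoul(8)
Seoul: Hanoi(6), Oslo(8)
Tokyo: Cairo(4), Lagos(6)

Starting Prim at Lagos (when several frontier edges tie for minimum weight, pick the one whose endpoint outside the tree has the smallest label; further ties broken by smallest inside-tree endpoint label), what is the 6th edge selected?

Hanoi-Seoul

Prim's algorithm from Lagos:
Step 1: frontier [Lagos Tokyo 6, Lagos Oslo 7] → take Lagos Tokyo (6); add Tokyo.
Step 2: frontier [Lagos Oslo 7, Cairo Tokyo 4] → take Cairo Tokyo (4); add Cairo.
Step 3: frontier [Cairo Delhi 5, Cairo Oslo 10, Lagos Oslo 7] → take Cairo Delhi (5); add Delhi.
Step 4: frontier [Cairo Oslo 10, Delhi Hanoi 11, Lagos Oslo 7] → take Lagos Oslo (7); add Oslo.
Step 5: frontier [Delhi Hanoi 11, Oslo Seoul 8] → take Oslo Seoul (8); add Seoul.
Step 6: frontier [Delhi Hanoi 11, Hanoi Seoul 6] → take Hanoi Seoul (6); add Hanoi.
The 6th edge added is Hanoi Seoul.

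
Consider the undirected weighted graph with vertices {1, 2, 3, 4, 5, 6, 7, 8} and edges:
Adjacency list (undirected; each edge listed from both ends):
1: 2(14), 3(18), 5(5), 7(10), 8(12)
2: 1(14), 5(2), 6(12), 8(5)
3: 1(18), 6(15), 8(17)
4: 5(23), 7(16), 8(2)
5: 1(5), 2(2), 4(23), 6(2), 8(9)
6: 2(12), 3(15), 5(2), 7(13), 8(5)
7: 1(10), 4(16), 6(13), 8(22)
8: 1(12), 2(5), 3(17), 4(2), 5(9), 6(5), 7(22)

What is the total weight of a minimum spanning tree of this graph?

41

Grow the tree from 3 using Prim:
Step 1: cheapest edge leaving the tree is 3–6 (15); add 6.
Step 2: cheapest edge leaving the tree is 5–6 (2); add 5.
Step 3: cheapest edge leaving the tree is 2–5 (2); add 2.
Step 4: cheapest edge leaving the tree is 1–5 (5); add 1.
Step 5: cheapest edge leaving the tree is 2–8 (5); add 8.
Step 6: cheapest edge leaving the tree is 4–8 (2); add 4.
Step 7: cheapest edge leaving the tree is 1–7 (10); add 7.
MST edges: 3–6, 5–6, 2–5, 1–5, 2–8, 4–8, 1–7; total weight 15+2+2+5+5+2+10 = 41.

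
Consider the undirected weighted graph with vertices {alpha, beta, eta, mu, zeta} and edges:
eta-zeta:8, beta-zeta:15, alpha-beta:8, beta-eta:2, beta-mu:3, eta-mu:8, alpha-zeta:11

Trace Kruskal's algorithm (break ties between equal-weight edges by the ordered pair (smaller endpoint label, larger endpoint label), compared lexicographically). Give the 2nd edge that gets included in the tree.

beta-mu

Kruskal's algorithm — process edges by increasing weight (ties by edge label):
beta-eta (2): add. Components now {beta,eta} {zeta} {alpha} {mu}
beta-mu (3): add. Components now {beta,eta,mu} {zeta} {alpha}
alpha-beta (8): add. Components now {alpha,beta,eta,mu} {zeta}
eta-mu (8): skip — eta and mu already connected.
eta-zeta (8): add. Components now {alpha,beta,eta,mu,zeta}
The 2nd edge added is beta-mu.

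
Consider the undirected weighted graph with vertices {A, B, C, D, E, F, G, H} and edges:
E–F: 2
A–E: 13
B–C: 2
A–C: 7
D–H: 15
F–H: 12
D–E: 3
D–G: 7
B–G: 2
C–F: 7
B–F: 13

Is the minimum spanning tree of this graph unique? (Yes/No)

Kruskal: consider edges lightest-first.
B–C (2): add — endpoints in different components.
B–G (2): add — endpoints in different components.
E–F (2): add — endpoints in different components.
D–E (3): add — endpoints in different components.
A–C (7): add — endpoints in different components.
C–F (7): add — endpoints in different components.
D–G (7): skip — D and G already connected.
F–H (12): add — endpoints in different components.
Non-tree edge D–G has weight 7, equal to the heaviest edge on its tree cycle — swapping gives another MST of the same weight. Not unique.

No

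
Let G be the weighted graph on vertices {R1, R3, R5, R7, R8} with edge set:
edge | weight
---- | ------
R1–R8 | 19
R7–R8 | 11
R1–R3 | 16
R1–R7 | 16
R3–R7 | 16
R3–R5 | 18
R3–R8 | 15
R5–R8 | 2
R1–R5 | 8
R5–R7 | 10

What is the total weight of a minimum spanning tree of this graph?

Grow the tree from R3 using Prim:
Step 1: frontier [R3–R8 15, R1–R3 16, R3–R7 16, R3–R5 18] → take R3–R8 (15); add R8.
Step 2: frontier [R1–R3 16, R3–R7 16, R3–R5 18, R5–R8 2, R7–R8 11, R1–R8 19] → take R5–R8 (2); add R5.
Step 3: frontier [R1–R3 16, R3–R7 16, R1–R5 8, R5–R7 10, R7–R8 11, R1–R8 19] → take R1–R5 (8); add R1.
Step 4: frontier [R1–R7 16, R3–R7 16, R5–R7 10, R7–R8 11] → take R5–R7 (10); add R7.
MST edges: R3–R8, R5–R8, R1–R5, R5–R7; total weight 15+2+8+10 = 35.

35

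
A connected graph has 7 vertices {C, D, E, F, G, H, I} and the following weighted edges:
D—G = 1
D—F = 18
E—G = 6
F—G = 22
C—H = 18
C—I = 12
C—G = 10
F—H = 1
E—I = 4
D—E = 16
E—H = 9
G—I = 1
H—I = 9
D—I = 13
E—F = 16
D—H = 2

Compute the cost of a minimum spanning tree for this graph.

19

Kruskal's algorithm — process edges by increasing weight (ties by edge label):
D—G (1): add — endpoints in different components.
F—H (1): add — endpoints in different components.
G—I (1): add — endpoints in different components.
D—H (2): add — endpoints in different components.
E—I (4): add — endpoints in different components.
E—G (6): skip — E and G already connected.
E—H (9): skip — E and H already connected.
H—I (9): skip — H and I already connected.
C—G (10): add — endpoints in different components.
MST edges: D—G, F—H, G—I, D—H, E—I, C—G; total weight 1+1+1+2+4+10 = 19.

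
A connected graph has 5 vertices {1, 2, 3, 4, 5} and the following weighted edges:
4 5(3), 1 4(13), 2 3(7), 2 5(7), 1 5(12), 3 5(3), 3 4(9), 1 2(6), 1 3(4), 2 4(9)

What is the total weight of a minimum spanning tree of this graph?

16

Sort edges by weight, then run Kruskal:
3 5 (3): add. Components now {1} {2} {3,5} {4}
4 5 (3): add. Components now {1} {2} {3,4,5}
1 3 (4): add. Components now {1,3,4,5} {2}
1 2 (6): add. Components now {1,2,3,4,5}
MST edges: 3 5, 4 5, 1 3, 1 2; total weight 3+3+4+6 = 16.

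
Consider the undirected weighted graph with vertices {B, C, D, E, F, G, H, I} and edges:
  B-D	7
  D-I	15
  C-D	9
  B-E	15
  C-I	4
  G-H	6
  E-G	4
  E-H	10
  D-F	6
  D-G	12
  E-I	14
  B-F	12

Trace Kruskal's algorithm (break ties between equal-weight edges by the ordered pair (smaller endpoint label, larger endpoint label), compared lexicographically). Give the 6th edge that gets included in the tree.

C-D

Sort edges by weight, then run Kruskal:
C-I (4): add — endpoints in different components.
E-G (4): add — endpoints in different components.
D-F (6): add — endpoints in different components.
G-H (6): add — endpoints in different components.
B-D (7): add — endpoints in different components.
C-D (9): add — endpoints in different components.
E-H (10): skip — E and H already connected.
B-F (12): skip — B and F already connected.
D-G (12): add — endpoints in different components.
The 6th edge added is C-D.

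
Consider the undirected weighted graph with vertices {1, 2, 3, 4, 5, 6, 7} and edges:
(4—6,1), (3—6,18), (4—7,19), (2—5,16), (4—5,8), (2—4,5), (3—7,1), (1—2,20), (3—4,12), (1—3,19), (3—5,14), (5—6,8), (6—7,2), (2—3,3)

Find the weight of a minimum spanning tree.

34

Grow the tree from 7 using Prim:
Step 1: cheapest edge leaving the tree is 3—7 (1); add 3.
Step 2: cheapest edge leaving the tree is 6—7 (2); add 6.
Step 3: cheapest edge leaving the tree is 4—6 (1); add 4.
Step 4: cheapest edge leaving the tree is 2—3 (3); add 2.
Step 5: cheapest edge leaving the tree is 4—5 (8); add 5.
Step 6: cheapest edge leaving the tree is 1—3 (19); add 1.
MST edges: 3—7, 6—7, 4—6, 2—3, 4—5, 1—3; total weight 1+2+1+3+8+19 = 34.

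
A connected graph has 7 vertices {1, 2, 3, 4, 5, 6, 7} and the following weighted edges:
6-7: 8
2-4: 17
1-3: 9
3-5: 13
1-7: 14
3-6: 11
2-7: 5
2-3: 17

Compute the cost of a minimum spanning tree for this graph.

Prim's algorithm from 6:
Step 1: cheapest edge leaving the tree is 6-7 (8); add 7.
Step 2: cheapest edge leaving the tree is 2-7 (5); add 2.
Step 3: cheapest edge leaving the tree is 3-6 (11); add 3.
Step 4: cheapest edge leaving the tree is 1-3 (9); add 1.
Step 5: cheapest edge leaving the tree is 3-5 (13); add 5.
Step 6: cheapest edge leaving the tree is 2-4 (17); add 4.
MST edges: 6-7, 2-7, 3-6, 1-3, 3-5, 2-4; total weight 8+5+11+9+13+17 = 63.

63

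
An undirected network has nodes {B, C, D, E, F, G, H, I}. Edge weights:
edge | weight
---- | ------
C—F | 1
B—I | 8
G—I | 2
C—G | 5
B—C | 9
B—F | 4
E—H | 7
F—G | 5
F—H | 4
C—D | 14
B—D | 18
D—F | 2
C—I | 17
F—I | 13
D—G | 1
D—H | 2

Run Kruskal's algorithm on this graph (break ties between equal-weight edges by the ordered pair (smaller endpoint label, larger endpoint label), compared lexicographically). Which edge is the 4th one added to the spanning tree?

D-H

Kruskal's algorithm — process edges by increasing weight (ties by edge label):
C—F (1): add — endpoints in different components.
D—G (1): add — endpoints in different components.
D—F (2): add — endpoints in different components.
D—H (2): add — endpoints in different components.
G—I (2): add — endpoints in different components.
B—F (4): add — endpoints in different components.
F—H (4): skip — F and H already connected.
C—G (5): skip — C and G already connected.
F—G (5): skip — F and G already connected.
E—H (7): add — endpoints in different components.
The 4th edge added is D—H.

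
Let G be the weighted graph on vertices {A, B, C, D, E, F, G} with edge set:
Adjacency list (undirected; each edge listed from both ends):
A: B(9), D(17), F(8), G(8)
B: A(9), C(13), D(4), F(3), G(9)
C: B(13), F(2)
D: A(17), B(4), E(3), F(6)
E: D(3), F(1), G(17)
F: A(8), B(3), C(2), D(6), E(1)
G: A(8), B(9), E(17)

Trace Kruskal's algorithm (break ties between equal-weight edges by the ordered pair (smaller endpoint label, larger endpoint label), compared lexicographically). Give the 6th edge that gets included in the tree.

A-G

Kruskal's algorithm — process edges by increasing weight (ties by edge label):
E—F (1): add — endpoints in different components.
C—F (2): add — endpoints in different components.
B—F (3): add — endpoints in different components.
D—E (3): add — endpoints in different components.
B—D (4): skip — B and D already connected.
D—F (6): skip — D and F already connected.
A—F (8): add — endpoints in different components.
A—G (8): add — endpoints in different components.
The 6th edge added is A—G.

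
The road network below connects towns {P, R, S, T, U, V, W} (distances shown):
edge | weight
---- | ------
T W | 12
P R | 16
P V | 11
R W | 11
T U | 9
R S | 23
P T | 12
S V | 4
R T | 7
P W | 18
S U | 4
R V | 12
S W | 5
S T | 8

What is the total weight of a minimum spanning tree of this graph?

39

Kruskal: consider edges lightest-first.
S U (4): add. Components now {W} {R} {S,U} {V} {T} {P}
S V (4): add. Components now {W} {R} {S,U,V} {T} {P}
S W (5): add. Components now {S,U,V,W} {R} {T} {P}
R T (7): add. Components now {S,U,V,W} {R,T} {P}
S T (8): add. Components now {R,S,T,U,V,W} {P}
T U (9): skip — U and T already connected.
P V (11): add. Components now {P,R,S,T,U,V,W}
MST edges: S U, S V, S W, R T, S T, P V; total weight 4+4+5+7+8+11 = 39.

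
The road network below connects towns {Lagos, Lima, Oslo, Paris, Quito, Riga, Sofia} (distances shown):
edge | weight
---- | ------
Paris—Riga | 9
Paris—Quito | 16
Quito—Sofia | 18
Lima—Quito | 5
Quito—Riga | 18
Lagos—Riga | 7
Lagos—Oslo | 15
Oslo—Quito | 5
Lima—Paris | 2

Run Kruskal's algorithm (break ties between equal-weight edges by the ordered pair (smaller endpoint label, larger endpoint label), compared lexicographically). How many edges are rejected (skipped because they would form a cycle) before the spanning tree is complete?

Kruskal: consider edges lightest-first.
Lima—Paris (2): add. Components now {Oslo} {Sofia} {Riga} {Quito} {Lagos} {Lima,Paris}
Lima—Quito (5): add. Components now {Oslo} {Sofia} {Riga} {Lima,Paris,Quito} {Lagos}
Oslo—Quito (5): add. Components now {Lima,Oslo,Paris,Quito} {Sofia} {Riga} {Lagos}
Lagos—Riga (7): add. Components now {Lima,Oslo,Paris,Quito} {Sofia} {Lagos,Riga}
Paris—Riga (9): add. Components now {Lagos,Lima,Oslo,Paris,Quito,Riga} {Sofia}
Lagos—Oslo (15): skip — Oslo and Lagos already connected.
Paris—Quito (16): skip — Quito and Paris already connected.
Quito—Riga (18): skip — Riga and Quito already connected.
Quito—Sofia (18): add. Components now {Lagos,Lima,Oslo,Paris,Quito,Riga,Sofia}
Edges rejected before the tree was complete: 3.

3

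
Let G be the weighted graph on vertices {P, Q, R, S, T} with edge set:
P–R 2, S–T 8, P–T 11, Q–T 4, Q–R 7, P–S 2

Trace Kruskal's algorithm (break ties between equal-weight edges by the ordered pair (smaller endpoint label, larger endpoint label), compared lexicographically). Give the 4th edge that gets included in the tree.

Q-R

Kruskal: consider edges lightest-first.
P–R (2): add. Components now {T} {P,R} {Q} {S}
P–S (2): add. Components now {T} {P,R,S} {Q}
Q–T (4): add. Components now {Q,T} {P,R,S}
Q–R (7): add. Components now {P,Q,R,S,T}
The 4th edge added is Q–R.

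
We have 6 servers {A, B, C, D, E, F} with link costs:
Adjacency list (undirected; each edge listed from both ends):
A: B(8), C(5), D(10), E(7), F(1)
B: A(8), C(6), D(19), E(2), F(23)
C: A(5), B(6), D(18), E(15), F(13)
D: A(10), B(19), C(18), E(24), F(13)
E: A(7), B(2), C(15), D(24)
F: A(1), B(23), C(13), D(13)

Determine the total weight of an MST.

24

Sort edges by weight, then run Kruskal:
A—F (1): add — endpoints in different components.
B—E (2): add — endpoints in different components.
A—C (5): add — endpoints in different components.
B—C (6): add — endpoints in different components.
A—E (7): skip — A and E already connected.
A—B (8): skip — A and B already connected.
A—D (10): add — endpoints in different components.
MST edges: A—F, B—E, A—C, B—C, A—D; total weight 1+2+5+6+10 = 24.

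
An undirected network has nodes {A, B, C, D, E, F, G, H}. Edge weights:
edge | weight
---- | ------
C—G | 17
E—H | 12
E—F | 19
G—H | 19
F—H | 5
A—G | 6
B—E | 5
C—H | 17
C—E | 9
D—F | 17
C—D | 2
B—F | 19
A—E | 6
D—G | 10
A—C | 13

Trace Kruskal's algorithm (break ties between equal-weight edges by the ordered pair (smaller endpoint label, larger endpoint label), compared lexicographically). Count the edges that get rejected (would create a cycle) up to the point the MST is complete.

1

Kruskal: consider edges lightest-first.
C—D (2): add — endpoints in different components.
B—E (5): add — endpoints in different components.
F—H (5): add — endpoints in different components.
A—E (6): add — endpoints in different components.
A—G (6): add — endpoints in different components.
C—E (9): add — endpoints in different components.
D—G (10): skip — D and G already connected.
E—H (12): add — endpoints in different components.
Edges rejected before the tree was complete: 1.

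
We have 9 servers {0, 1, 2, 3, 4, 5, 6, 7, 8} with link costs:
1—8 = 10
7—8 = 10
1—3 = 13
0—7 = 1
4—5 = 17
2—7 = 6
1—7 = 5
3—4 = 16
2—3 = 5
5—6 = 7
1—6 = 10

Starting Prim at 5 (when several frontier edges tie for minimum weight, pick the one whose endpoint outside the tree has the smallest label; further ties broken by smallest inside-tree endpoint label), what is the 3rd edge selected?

Prim's algorithm from 5:
Step 1: frontier [5—6 7, 4—5 17] → take 5—6 (7); add 6.
Step 2: frontier [4—5 17, 1—6 10] → take 1—6 (10); add 1.
Step 3: frontier [1—7 5, 1—8 10, 1—3 13, 4—5 17] → take 1—7 (5); add 7.
Step 4: frontier [1—8 10, 1—3 13, 4—5 17, 0—7 1, 2—7 6, 7—8 10] → take 0—7 (1); add 0.
Step 5: frontier [1—8 10, 1—3 13, 4—5 17, 2—7 6, 7—8 10] → take 2—7 (6); add 2.
Step 6: frontier [1—8 10, 1—3 13, 2—3 5, 4—5 17, 7—8 10] → take 2—3 (5); add 3.
Step 7: frontier [1—8 10, 3—4 16, 4—5 17, 7—8 10] → take 1—8 (10); add 8.
Step 8: frontier [3—4 16, 4—5 17] → take 3—4 (16); add 4.
The 3rd edge added is 1—7.

1-7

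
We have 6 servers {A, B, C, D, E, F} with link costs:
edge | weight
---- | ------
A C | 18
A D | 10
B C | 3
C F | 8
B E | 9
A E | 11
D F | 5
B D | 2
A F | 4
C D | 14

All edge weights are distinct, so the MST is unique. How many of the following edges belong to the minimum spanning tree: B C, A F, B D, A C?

3

Kruskal's algorithm — process edges by increasing weight (ties by edge label):
B D (2): add. Components now {A} {B,D} {C} {E} {F}
B C (3): add. Components now {A} {B,C,D} {E} {F}
A F (4): add. Components now {A,F} {B,C,D} {E}
D F (5): add. Components now {A,B,C,D,F} {E}
C F (8): skip — C and F already connected.
B E (9): add. Components now {A,B,C,D,E,F}
MST edge set: {B D, B C, A F, D F, B E}.
Of the listed edges, {B C, A F, B D} are in the MST → 3.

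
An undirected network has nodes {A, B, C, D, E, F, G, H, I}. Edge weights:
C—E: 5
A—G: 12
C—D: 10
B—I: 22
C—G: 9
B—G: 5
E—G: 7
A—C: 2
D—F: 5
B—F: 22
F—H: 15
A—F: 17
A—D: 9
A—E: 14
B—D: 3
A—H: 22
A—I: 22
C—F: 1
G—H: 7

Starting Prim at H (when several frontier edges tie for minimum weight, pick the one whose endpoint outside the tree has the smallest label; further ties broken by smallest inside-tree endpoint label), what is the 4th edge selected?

D-F

Prim's algorithm from H:
Step 1: cheapest edge leaving the tree is G—H (7); add G.
Step 2: cheapest edge leaving the tree is B—G (5); add B.
Step 3: cheapest edge leaving the tree is B—D (3); add D.
Step 4: cheapest edge leaving the tree is D—F (5); add F.
Step 5: cheapest edge leaving the tree is C—F (1); add C.
Step 6: cheapest edge leaving the tree is A—C (2); add A.
Step 7: cheapest edge leaving the tree is C—E (5); add E.
Step 8: cheapest edge leaving the tree is A—I (22); add I.
The 4th edge added is D—F.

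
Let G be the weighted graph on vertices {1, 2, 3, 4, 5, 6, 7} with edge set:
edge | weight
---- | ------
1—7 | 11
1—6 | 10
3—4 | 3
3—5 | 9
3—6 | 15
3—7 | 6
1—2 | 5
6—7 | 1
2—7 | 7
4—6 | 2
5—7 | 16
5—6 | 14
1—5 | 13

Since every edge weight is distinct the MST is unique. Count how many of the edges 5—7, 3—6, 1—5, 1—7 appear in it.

Kruskal: consider edges lightest-first.
6—7 (1): add. Components now {1} {2} {3} {4} {5} {6,7}
4—6 (2): add. Components now {1} {2} {3} {4,6,7} {5}
3—4 (3): add. Components now {1} {2} {3,4,6,7} {5}
1—2 (5): add. Components now {1,2} {3,4,6,7} {5}
3—7 (6): skip — 3 and 7 already connected.
2—7 (7): add. Components now {1,2,3,4,6,7} {5}
3—5 (9): add. Components now {1,2,3,4,5,6,7}
MST edge set: {6—7, 4—6, 3—4, 1—2, 2—7, 3—5}.
Of the listed edges, {} are in the MST → 0.

0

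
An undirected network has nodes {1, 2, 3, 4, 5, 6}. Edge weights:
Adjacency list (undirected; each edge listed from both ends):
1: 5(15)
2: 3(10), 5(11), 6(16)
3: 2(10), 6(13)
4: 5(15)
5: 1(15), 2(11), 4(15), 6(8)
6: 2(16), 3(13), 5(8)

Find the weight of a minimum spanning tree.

59

Sort edges by weight, then run Kruskal:
5-6 (8): add. Components now {1} {2} {3} {4} {5,6}
2-3 (10): add. Components now {1} {2,3} {4} {5,6}
2-5 (11): add. Components now {1} {2,3,5,6} {4}
3-6 (13): skip — 3 and 6 already connected.
1-5 (15): add. Components now {1,2,3,5,6} {4}
4-5 (15): add. Components now {1,2,3,4,5,6}
MST edges: 5-6, 2-3, 2-5, 1-5, 4-5; total weight 8+10+11+15+15 = 59.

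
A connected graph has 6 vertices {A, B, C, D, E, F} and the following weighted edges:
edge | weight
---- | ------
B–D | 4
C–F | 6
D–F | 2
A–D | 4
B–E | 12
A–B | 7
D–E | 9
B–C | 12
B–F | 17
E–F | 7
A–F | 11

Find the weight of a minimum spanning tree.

Grow the tree from E using Prim:
Step 1: cheapest edge leaving the tree is E–F (7); add F.
Step 2: cheapest edge leaving the tree is D–F (2); add D.
Step 3: cheapest edge leaving the tree is A–D (4); add A.
Step 4: cheapest edge leaving the tree is B–D (4); add B.
Step 5: cheapest edge leaving the tree is C–F (6); add C.
MST edges: E–F, D–F, A–D, B–D, C–F; total weight 7+2+4+4+6 = 23.

23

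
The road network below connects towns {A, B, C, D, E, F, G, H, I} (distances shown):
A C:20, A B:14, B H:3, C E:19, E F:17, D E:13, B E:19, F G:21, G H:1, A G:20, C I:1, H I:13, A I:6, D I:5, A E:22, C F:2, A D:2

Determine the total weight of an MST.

Sort edges by weight, then run Kruskal:
C I (1): add — endpoints in different components.
G H (1): add — endpoints in different components.
A D (2): add — endpoints in different components.
C F (2): add — endpoints in different components.
B H (3): add — endpoints in different components.
D I (5): add — endpoints in different components.
A I (6): skip — A and I already connected.
D E (13): add — endpoints in different components.
H I (13): add — endpoints in different components.
MST edges: C I, G H, A D, C F, B H, D I, D E, H I; total weight 1+1+2+2+3+5+13+13 = 40.

40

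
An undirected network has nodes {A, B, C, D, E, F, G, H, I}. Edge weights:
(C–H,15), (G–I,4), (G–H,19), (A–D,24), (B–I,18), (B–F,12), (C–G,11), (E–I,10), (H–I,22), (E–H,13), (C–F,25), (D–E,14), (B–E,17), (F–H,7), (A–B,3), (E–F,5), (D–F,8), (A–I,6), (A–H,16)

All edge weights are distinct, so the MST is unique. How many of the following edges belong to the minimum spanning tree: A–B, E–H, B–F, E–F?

2

Kruskal: consider edges lightest-first.
A–B (3): add — endpoints in different components.
G–I (4): add — endpoints in different components.
E–F (5): add — endpoints in different components.
A–I (6): add — endpoints in different components.
F–H (7): add — endpoints in different components.
D–F (8): add — endpoints in different components.
E–I (10): add — endpoints in different components.
C–G (11): add — endpoints in different components.
MST edge set: {A–B, G–I, E–F, A–I, F–H, D–F, E–I, C–G}.
Of the listed edges, {A–B, E–F} are in the MST → 2.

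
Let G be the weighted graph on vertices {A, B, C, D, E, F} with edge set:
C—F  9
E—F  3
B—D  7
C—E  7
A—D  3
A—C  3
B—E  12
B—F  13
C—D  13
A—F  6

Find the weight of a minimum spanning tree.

22

Kruskal's algorithm — process edges by increasing weight (ties by edge label):
A—C (3): add — endpoints in different components.
A—D (3): add — endpoints in different components.
E—F (3): add — endpoints in different components.
A—F (6): add — endpoints in different components.
B—D (7): add — endpoints in different components.
MST edges: A—C, A—D, E—F, A—F, B—D; total weight 3+3+3+6+7 = 22.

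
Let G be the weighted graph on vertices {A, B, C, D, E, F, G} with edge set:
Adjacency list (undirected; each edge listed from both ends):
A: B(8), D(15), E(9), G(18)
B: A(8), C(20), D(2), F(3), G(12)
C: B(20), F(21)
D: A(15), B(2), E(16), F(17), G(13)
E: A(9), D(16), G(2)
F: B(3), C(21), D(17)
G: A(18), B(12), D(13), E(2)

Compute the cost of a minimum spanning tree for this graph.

44

Prim's algorithm from F:
Step 1: frontier [B F 3, D F 17, C F 21] → take B F (3); add B.
Step 2: frontier [B D 2, A B 8, B G 12, B C 20, D F 17, C F 21] → take B D (2); add D.
Step 3: frontier [A B 8, B G 12, B C 20, D G 13, A D 15, D E 16, C F 21] → take A B (8); add A.
Step 4: frontier [A E 9, A G 18, B G 12, B C 20, D G 13, D E 16, C F 21] → take A E (9); add E.
Step 5: frontier [A G 18, B G 12, B C 20, D G 13, E G 2, C F 21] → take E G (2); add G.
Step 6: frontier [B C 20, C F 21] → take B C (20); add C.
MST edges: B F, B D, A B, A E, E G, B C; total weight 3+2+8+9+2+20 = 44.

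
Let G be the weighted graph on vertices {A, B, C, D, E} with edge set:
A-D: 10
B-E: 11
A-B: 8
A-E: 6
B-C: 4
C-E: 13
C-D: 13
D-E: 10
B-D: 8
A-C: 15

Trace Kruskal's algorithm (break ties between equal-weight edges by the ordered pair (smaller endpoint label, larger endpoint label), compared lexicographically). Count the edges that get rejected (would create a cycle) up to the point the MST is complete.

0

Sort edges by weight, then run Kruskal:
B-C (4): add. Components now {A} {B,C} {D} {E}
A-E (6): add. Components now {A,E} {B,C} {D}
A-B (8): add. Components now {A,B,C,E} {D}
B-D (8): add. Components now {A,B,C,D,E}
Edges rejected before the tree was complete: 0.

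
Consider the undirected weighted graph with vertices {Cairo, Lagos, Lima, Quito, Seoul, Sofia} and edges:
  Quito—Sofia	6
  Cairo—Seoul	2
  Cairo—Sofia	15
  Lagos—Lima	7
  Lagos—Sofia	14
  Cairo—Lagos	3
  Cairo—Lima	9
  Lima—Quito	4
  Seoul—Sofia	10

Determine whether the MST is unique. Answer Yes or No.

Yes

Kruskal's algorithm — process edges by increasing weight (ties by edge label):
Cairo—Seoul (2): add. Components now {Quito} {Sofia} {Lima} {Cairo,Seoul} {Lagos}
Cairo—Lagos (3): add. Components now {Quito} {Sofia} {Lima} {Cairo,Lagos,Seoul}
Lima—Quito (4): add. Components now {Lima,Quito} {Sofia} {Cairo,Lagos,Seoul}
Quito—Sofia (6): add. Components now {Lima,Quito,Sofia} {Cairo,Lagos,Seoul}
Lagos—Lima (7): add. Components now {Cairo,Lagos,Lima,Quito,Seoul,Sofia}
Every non-tree edge has weight strictly greater than the heaviest edge on the tree path between its endpoints, so the MST is unique.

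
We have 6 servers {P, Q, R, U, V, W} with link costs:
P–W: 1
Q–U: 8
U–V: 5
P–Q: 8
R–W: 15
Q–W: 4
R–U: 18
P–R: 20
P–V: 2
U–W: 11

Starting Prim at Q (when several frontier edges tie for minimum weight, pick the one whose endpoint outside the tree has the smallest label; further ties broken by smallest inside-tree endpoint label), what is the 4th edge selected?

U-V

Prim, starting at Q.
Step 1: frontier [Q–W 4, P–Q 8, Q–U 8] → take Q–W (4); add W.
Step 2: frontier [P–Q 8, Q–U 8, P–W 1, U–W 11, R–W 15] → take P–W (1); add P.
Step 3: frontier [P–V 2, P–R 20, Q–U 8, U–W 11, R–W 15] → take P–V (2); add V.
Step 4: frontier [P–R 20, Q–U 8, U–V 5, U–W 11, R–W 15] → take U–V (5); add U.
Step 5: frontier [P–R 20, R–U 18, R–W 15] → take R–W (15); add R.
The 4th edge added is U–V.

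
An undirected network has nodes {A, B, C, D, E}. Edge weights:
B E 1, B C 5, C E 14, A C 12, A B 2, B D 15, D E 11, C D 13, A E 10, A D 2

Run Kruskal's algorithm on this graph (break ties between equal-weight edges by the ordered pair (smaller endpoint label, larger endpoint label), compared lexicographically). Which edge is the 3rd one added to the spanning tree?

A-D

Sort edges by weight, then run Kruskal:
B E (1): add — endpoints in different components.
A B (2): add — endpoints in different components.
A D (2): add — endpoints in different components.
B C (5): add — endpoints in different components.
The 3rd edge added is A D.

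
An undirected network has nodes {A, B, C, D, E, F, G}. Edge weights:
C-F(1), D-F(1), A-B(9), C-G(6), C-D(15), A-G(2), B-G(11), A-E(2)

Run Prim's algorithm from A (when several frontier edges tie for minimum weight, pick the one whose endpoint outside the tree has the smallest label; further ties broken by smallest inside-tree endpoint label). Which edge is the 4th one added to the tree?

Prim, starting at A.
Step 1: frontier [A-E 2, A-G 2, A-B 9] → take A-E (2); add E.
Step 2: frontier [A-G 2, A-B 9] → take A-G (2); add G.
Step 3: frontier [A-B 9, C-G 6, B-G 11] → take C-G (6); add C.
Step 4: frontier [A-B 9, C-F 1, C-D 15, B-G 11] → take C-F (1); add F.
Step 5: frontier [A-B 9, C-D 15, D-F 1, B-G 11] → take D-F (1); add D.
Step 6: frontier [A-B 9, B-G 11] → take A-B (9); add B.
The 4th edge added is C-F.

C-F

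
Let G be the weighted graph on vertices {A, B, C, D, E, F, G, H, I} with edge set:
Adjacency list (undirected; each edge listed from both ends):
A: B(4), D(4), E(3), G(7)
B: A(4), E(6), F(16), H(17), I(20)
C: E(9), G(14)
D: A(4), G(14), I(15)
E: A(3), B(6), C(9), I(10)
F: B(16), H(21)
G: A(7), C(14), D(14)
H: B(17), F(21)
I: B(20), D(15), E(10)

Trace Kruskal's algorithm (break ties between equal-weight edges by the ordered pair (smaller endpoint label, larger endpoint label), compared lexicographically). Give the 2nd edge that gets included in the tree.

A-B

Kruskal: consider edges lightest-first.
A E (3): add — endpoints in different components.
A B (4): add — endpoints in different components.
A D (4): add — endpoints in different components.
B E (6): skip — B and E already connected.
A G (7): add — endpoints in different components.
C E (9): add — endpoints in different components.
E I (10): add — endpoints in different components.
C G (14): skip — C and G already connected.
D G (14): skip — D and G already connected.
D I (15): skip — D and I already connected.
B F (16): add — endpoints in different components.
B H (17): add — endpoints in different components.
The 2nd edge added is A B.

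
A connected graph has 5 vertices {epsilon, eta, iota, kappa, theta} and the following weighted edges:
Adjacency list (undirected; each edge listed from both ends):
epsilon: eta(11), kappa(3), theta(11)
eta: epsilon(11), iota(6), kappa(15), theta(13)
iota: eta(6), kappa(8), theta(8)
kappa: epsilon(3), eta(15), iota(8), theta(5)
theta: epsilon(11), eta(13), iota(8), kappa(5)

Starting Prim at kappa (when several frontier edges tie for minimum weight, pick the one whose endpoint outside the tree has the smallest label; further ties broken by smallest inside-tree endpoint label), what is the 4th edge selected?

Prim, starting at kappa.
Step 1: cheapest edge leaving the tree is epsilon-kappa (3); add epsilon.
Step 2: cheapest edge leaving the tree is kappa-theta (5); add theta.
Step 3: cheapest edge leaving the tree is iota-kappa (8); add iota.
Step 4: cheapest edge leaving the tree is eta-iota (6); add eta.
The 4th edge added is eta-iota.

eta-iota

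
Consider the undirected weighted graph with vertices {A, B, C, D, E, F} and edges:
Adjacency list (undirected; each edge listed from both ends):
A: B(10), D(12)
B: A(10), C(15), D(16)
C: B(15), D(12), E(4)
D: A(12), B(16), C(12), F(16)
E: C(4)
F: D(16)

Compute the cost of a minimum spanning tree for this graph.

54

Prim's algorithm from A:
Step 1: frontier [A–B 10, A–D 12] → take A–B (10); add B.
Step 2: frontier [A–D 12, B–C 15, B–D 16] → take A–D (12); add D.
Step 3: frontier [B–C 15, C–D 12, D–F 16] → take C–D (12); add C.
Step 4: frontier [C–E 4, D–F 16] → take C–E (4); add E.
Step 5: frontier [D–F 16] → take D–F (16); add F.
MST edges: A–B, A–D, C–D, C–E, D–F; total weight 10+12+12+4+16 = 54.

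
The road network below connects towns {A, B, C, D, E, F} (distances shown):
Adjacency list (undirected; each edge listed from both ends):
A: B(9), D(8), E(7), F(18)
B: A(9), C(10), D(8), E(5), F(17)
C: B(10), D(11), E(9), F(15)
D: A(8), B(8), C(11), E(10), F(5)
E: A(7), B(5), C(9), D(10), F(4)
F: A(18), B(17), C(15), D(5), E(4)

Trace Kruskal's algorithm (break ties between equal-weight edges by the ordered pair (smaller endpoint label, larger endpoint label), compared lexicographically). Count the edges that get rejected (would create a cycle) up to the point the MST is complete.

Kruskal: consider edges lightest-first.
E–F (4): add — endpoints in different components.
B–E (5): add — endpoints in different components.
D–F (5): add — endpoints in different components.
A–E (7): add — endpoints in different components.
A–D (8): skip — A and D already connected.
B–D (8): skip — B and D already connected.
A–B (9): skip — A and B already connected.
C–E (9): add — endpoints in different components.
Edges rejected before the tree was complete: 3.

3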